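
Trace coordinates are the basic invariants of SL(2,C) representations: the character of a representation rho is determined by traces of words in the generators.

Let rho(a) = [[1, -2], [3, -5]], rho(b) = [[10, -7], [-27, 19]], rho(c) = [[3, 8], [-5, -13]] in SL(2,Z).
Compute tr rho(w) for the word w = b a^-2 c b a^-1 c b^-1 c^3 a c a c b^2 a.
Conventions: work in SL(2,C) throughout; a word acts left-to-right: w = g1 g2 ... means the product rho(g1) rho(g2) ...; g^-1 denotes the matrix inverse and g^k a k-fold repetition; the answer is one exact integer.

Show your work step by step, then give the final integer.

rho(b) = [[10, -7], [-27, 19]]
... * rho(a^-1) = [[-5, 2], [-3, 1]]  ->  [[-29, 13], [78, -35]]
... * rho(a^-1) = [[-5, 2], [-3, 1]]  ->  [[106, -45], [-285, 121]]
... * rho(c) = [[3, 8], [-5, -13]]  ->  [[543, 1433], [-1460, -3853]]
... * rho(b) = [[10, -7], [-27, 19]]  ->  [[-33261, 23426], [89431, -62987]]
... * rho(a^-1) = [[-5, 2], [-3, 1]]  ->  [[96027, -43096], [-258194, 115875]]
... * rho(c) = [[3, 8], [-5, -13]]  ->  [[503561, 1328464], [-1353957, -3571927]]
... * rho(b^-1) = [[19, 7], [27, 10]]  ->  [[45436187, 16809567], [-122167212, -45196969]]
... * rho(c) = [[3, 8], [-5, -13]]  ->  [[52260726, 144965125], [-140516791, -389777099]]
... * rho(c) = [[3, 8], [-5, -13]]  ->  [[-568043447, -1466460817], [1527335122, 3942967959]]
... * rho(c) = [[3, 8], [-5, -13]]  ->  [[5628173744, 14519643045], [-15132834429, -39039902491]]
... * rho(a) = [[1, -2], [3, -5]]  ->  [[49187102879, -83854562713], [-132252541902, 225465181313]]
... * rho(c) = [[3, 8], [-5, -13]]  ->  [[566834122202, 1483606138301], [-1524083532271, -3989067692285]]
... * rho(a) = [[1, -2], [3, -5]]  ->  [[5017652537105, -8551698935909], [-13491286609126, 22993505525967]]
... * rho(c) = [[3, 8], [-5, -13]]  ->  [[57811452290860, 151313306463657], [-155441387457213, -406845864710579]]
... * rho(b) = [[10, -7], [-27, 19]]  ->  [[-3507344751610139, 2470272656773463], [9430424472613503, -6641981717300510]]
... * rho(b) = [[10, -7], [-27, 19]]  ->  [[-101770809248984891, 71486593739966770], [273637751093248800, -192210623937004211]]
... * rho(a) = [[1, -2], [3, -5]]  ->  [[112688971970915419, -153891350201864068], [-302994120717763833, 413777617498523455]]
tr = 112688971970915419 + 413777617498523455 = 526466589469438874

526466589469438874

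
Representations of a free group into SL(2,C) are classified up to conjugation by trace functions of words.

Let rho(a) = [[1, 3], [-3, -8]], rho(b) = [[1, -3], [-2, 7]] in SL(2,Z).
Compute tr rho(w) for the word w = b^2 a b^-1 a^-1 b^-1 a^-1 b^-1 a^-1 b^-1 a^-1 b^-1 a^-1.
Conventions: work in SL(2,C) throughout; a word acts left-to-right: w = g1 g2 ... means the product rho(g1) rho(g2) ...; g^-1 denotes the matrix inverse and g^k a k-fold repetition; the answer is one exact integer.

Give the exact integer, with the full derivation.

-5783414056

rho(b) = [[1, -3], [-2, 7]]
... * rho(b) = [[1, -3], [-2, 7]]  ->  [[7, -24], [-16, 55]]
... * rho(a) = [[1, 3], [-3, -8]]  ->  [[79, 213], [-181, -488]]
... * rho(b^-1) = [[7, 3], [2, 1]]  ->  [[979, 450], [-2243, -1031]]
... * rho(a^-1) = [[-8, -3], [3, 1]]  ->  [[-6482, -2487], [14851, 5698]]
... * rho(b^-1) = [[7, 3], [2, 1]]  ->  [[-50348, -21933], [115353, 50251]]
... * rho(a^-1) = [[-8, -3], [3, 1]]  ->  [[336985, 129111], [-772071, -295808]]
... * rho(b^-1) = [[7, 3], [2, 1]]  ->  [[2617117, 1140066], [-5996113, -2612021]]
... * rho(a^-1) = [[-8, -3], [3, 1]]  ->  [[-17516738, -6711285], [40132841, 15376318]]
... * rho(b^-1) = [[7, 3], [2, 1]]  ->  [[-136039736, -59261499], [311682523, 135774841]]
... * rho(a^-1) = [[-8, -3], [3, 1]]  ->  [[910533391, 348857709], [-2086135661, -799272728]]
... * rho(b^-1) = [[7, 3], [2, 1]]  ->  [[7071449155, 3080457882], [-16201495083, -7057679711]]
... * rho(a^-1) = [[-8, -3], [3, 1]]  ->  [[-47330219594, -18133889583], [108438921531, 41546805538]]
tr = -47330219594 + 41546805538 = -5783414056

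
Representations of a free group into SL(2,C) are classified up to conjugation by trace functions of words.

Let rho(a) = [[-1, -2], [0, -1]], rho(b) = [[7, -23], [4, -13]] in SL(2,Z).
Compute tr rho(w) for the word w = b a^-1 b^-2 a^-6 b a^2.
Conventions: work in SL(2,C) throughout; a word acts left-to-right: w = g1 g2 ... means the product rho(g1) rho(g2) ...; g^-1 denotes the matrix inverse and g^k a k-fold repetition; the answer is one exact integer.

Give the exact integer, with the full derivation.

rho(b) = [[7, -23], [4, -13]]
... * rho(a^-1) = [[-1, 2], [0, -1]]  ->  [[-7, 37], [-4, 21]]
... * rho(b^-1) = [[-13, 23], [-4, 7]]  ->  [[-57, 98], [-32, 55]]
... * rho(b^-1) = [[-13, 23], [-4, 7]]  ->  [[349, -625], [196, -351]]
... * rho(a^-1) = [[-1, 2], [0, -1]]  ->  [[-349, 1323], [-196, 743]]
... * rho(a^-1) = [[-1, 2], [0, -1]]  ->  [[349, -2021], [196, -1135]]
... * rho(a^-1) = [[-1, 2], [0, -1]]  ->  [[-349, 2719], [-196, 1527]]
... * rho(a^-1) = [[-1, 2], [0, -1]]  ->  [[349, -3417], [196, -1919]]
... * rho(a^-1) = [[-1, 2], [0, -1]]  ->  [[-349, 4115], [-196, 2311]]
... * rho(a^-1) = [[-1, 2], [0, -1]]  ->  [[349, -4813], [196, -2703]]
... * rho(b) = [[7, -23], [4, -13]]  ->  [[-16809, 54542], [-9440, 30631]]
... * rho(a) = [[-1, -2], [0, -1]]  ->  [[16809, -20924], [9440, -11751]]
... * rho(a) = [[-1, -2], [0, -1]]  ->  [[-16809, -12694], [-9440, -7129]]
tr = -16809 + -7129 = -23938

-23938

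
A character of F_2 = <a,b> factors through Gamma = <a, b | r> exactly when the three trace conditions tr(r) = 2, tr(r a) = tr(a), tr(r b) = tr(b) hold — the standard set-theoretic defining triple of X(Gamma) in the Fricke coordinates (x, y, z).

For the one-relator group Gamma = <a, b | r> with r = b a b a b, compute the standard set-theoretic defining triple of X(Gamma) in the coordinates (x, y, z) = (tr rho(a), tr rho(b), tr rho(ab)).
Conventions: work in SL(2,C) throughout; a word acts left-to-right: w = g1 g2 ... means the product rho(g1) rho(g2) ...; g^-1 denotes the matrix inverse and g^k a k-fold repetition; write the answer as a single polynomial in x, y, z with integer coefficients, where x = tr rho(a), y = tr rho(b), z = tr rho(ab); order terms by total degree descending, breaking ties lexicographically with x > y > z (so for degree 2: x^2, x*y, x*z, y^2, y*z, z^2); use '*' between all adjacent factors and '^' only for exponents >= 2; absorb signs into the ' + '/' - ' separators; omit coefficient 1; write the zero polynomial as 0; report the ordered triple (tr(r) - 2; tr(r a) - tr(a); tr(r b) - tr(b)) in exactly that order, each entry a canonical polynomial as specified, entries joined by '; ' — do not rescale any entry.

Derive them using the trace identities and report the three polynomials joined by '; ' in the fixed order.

y*z^2 - x*z - y - 2; z^3 - x - 3*z; y^2*z^2 - x*y*z - y^2 - z^2 - y + 2

trace(a b a b) = trace(a b) * trace(a b) - trace(1)   [split at a repeated a] = z^2 - 2
trace(a b a) = trace(a) * trace(b a) - trace(b)   [square of a] = x*z - y
trace(b a b a b) = trace(b) * trace(a b a b) - trace(a b a)   [square of b] = y*z^2 - x*z - y
so trace(b a b a b a) = trace(a b) * trace(a b a b) - trace(a^-1 b^-1)   [split at a repeated a] = z^3 - 3*z
trace(b a b a b^2) = trace(b) * trace(a b a b^2) - trace(a b a b) = y^2*z^2 - x*y*z - y^2 - z^2 + 2
assemble the triple (trace(r) - 2; trace(r a) - x; trace(r b) - y)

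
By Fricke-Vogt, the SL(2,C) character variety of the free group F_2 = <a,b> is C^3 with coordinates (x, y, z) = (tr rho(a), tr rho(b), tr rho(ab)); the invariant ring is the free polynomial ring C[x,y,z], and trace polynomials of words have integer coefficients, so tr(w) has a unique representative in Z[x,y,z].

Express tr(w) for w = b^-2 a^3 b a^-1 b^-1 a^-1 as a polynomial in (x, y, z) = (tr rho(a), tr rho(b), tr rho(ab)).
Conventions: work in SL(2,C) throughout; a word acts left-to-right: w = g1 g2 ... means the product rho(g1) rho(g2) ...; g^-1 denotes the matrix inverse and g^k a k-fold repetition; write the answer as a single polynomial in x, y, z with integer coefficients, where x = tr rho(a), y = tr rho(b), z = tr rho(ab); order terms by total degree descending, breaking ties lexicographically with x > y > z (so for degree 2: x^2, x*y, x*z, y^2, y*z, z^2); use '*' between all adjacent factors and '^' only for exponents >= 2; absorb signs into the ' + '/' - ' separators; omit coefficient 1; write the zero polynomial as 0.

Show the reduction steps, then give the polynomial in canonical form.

-x^3*y^2*z^2 + x^4*y*z + x^2*y^3*z + x^2*y*z^3 + x*y^2*z^2 - 4*x^2*y*z - y^3*z - y*z^3 - x^3 - x*z^2 + 3*y*z + 3*x

next, trace(a^2) = trace(a) trace(a) - trace(1) = x^2 - 2
trace(a^3) = trace(a) trace(a^2) - trace(a) = x^3 - 3*x
trace(a b a) = trace(a) trace(b a) - trace(b) = x*z - y
and trace(a^3 b) = trace(a) trace(a b a) - trace(a b) = x^2*z - x*y - z
next, trace(b^-1 a^3) = trace(a^3) trace(b) - trace(a^3 b) = x^3*y - x^2*z - 2*x*y + z
trace(a^3 b a) = trace(a) trace(a^2 b a) - trace(a^2 b) = x^3*z - x^2*y - 2*x*z + y
trace(b a b a) = trace(b a) trace(b a) - trace(1)   [split at repeated b] = z^2 - 2
trace(b a b) = trace(b) trace(a b) - trace(a) = y*z - x
trace(b a b a^2) = trace(a) trace(b a b a) - trace(b a b) = x*z^2 - y*z - x
trace(a^3 b a b) = trace(a) trace(b a b a^2) - trace(b a b a) = x^2*z^2 - x*y*z - x^2 - z^2 + 2
trace(b^-1 a^3 b a) = trace(a^3 b a) trace(b) - trace(a^3 b a b) = x^3*y*z - x^2*y^2 - x^2*z^2 - x*y*z + x^2 + y^2 + z^2 - 2
and trace(b^-2 a^3 b a) = trace(b^-1 a^3 b a) trace(b) - trace(b^-1 a^3 b a b) = x^3*y^2*z - x^2*y^3 - x^2*y*z^2 - x^3*z - x*y^2*z + 2*x^2*y + y^3 + y*z^2 + 2*x*z - 3*y
and trace(b^-1 a^3 b a^-1 b^-1) = trace(b^-2 a^3 b) trace(a) - trace(b^-2 a^3 b a) = -x^3*y^2*z + x^4*y + x^2*y^3 + x^2*y*z^2 + x*y^2*z - 4*x^2*y - y^3 - y*z^2 - x*z + 3*y
trace(b^-1 a^3 b a^-1) = trace(b^-1 a^3 b) trace(a) - trace(b^-1 a^3 b a) = -x^3*y*z + x^4 + x^2*y^2 + x^2*z^2 + x*y*z - 4*x^2 - y^2 - z^2 + 2
trace(b^-2 a^3 b a^-1 b^-1) = trace(b^-1 a^3 b a^-1 b^-1) trace(b) - trace(b^-1 a^3 b a^-1) = -x^3*y^3*z + x^4*y^2 + x^2*y^4 + x^2*y^2*z^2 + x^3*y*z + x*y^3*z - x^4 - 5*x^2*y^2 - x^2*z^2 - y^4 - y^2*z^2 - 2*x*y*z + 4*x^2 + 4*y^2 + z^2 - 2
and trace(a b^2 a) = trace(b) trace(a^2 b) - trace(a^2) = x*y*z - x^2 - y^2 + 2
and trace(b^2 a^3) = trace(a) trace(a b^2 a) - trace(a b^2) = x^2*y*z - x^3 - x*y^2 - y*z + 3*x
and trace(b a^4 b) = trace(a) trace(b^2 a^3) - trace(b^2 a^2) = x^3*y*z - x^4 - x^2*y^2 - 2*x*y*z + 4*x^2 + y^2 - 2
next, trace(b a^4 b a) = trace(a) trace(b a b a^3) - trace(b a b a^2) = x^3*z^2 - x^2*y*z - x^3 - 2*x*z^2 + y*z + 3*x
trace(a^3 b a^-1 b a) = trace(b a^4 b) trace(a) - trace(b a^4 b a) = x^4*y*z - x^5 - x^3*y^2 - x^3*z^2 - x^2*y*z + 5*x^3 + x*y^2 + 2*x*z^2 - y*z - 5*x
trace(b^2 a b a) = trace(b) trace(a b a b) - trace(a b a) = y*z^2 - x*z - y
and trace(b^2 a b) = trace(b) trace(a b^2) - trace(a b) = y^2*z - x*y - z
trace(b^2 a b a^2) = trace(a) trace(b^2 a b a) - trace(b^2 a b) = x*y*z^2 - x^2*z - y^2*z + z
next, trace(b a b a^3 b) = trace(a) trace(b^2 a b a^2) - trace(b^2 a b a) = x^2*y*z^2 - x^3*z - x*y^2*z - y*z^2 + 2*x*z + y
trace(b a b a b a) = trace(b a b a) trace(b a) - trace(a b)   [split at repeated b] = z^3 - 3*z
and trace(b a b a b a^2) = trace(a) trace(b a b a b a) - trace(b a b a b) = x*z^3 - y*z^2 - 2*x*z + y
trace(b a b a^3 b a) = trace(a) trace(b a b a b a^2) - trace(b a b a b a) = x^2*z^3 - x*y*z^2 - 2*x^2*z - z^3 + x*y + 3*z
trace(a^3 b a^-1 b a b) = trace(b a b a^3 b) trace(a) - trace(b a b a^3 b a) = x^3*y*z^2 - x^4*z - x^2*y^2*z - x^2*z^3 + 4*x^2*z + z^3 - 3*z
trace(b^-1 a^3 b a^-1 b a) = trace(a^3 b a^-1 b a) trace(b) - trace(a^3 b a^-1 b a b) = x^4*y^2*z - x^5*y - x^3*y^3 - 2*x^3*y*z^2 + x^4*z + x^2*z^3 + 5*x^3*y + x*y^3 + 2*x*y*z^2 - 4*x^2*z - y^2*z - z^3 - 5*x*y + 3*z
next, trace(a b^-2 a^3 b a^-1 b) = trace(b^-1 a^3 b a^-1 b a) trace(b) - trace(b^-1 a^3 b a^-1 b a b) = x^4*y^3*z - x^5*y^2 - x^3*y^4 - 2*x^3*y^2*z^2 + x^2*y*z^3 + x^5 + 6*x^3*y^2 + x^3*z^2 + x*y^4 + 2*x*y^2*z^2 - 3*x^2*y*z - y^3*z - y*z^3 - 5*x^3 - 6*x*y^2 - 2*x*z^2 + 4*y*z + 5*x
next, trace(b^-2 a^3 b a^-1 b^-1 a) = trace(a b^-2 a^3 b a^-1) trace(b) - trace(a b^-2 a^3 b a^-1 b) = -x^4*y^3*z + x^5*y^2 + x^3*y^4 + 2*x^3*y^2*z^2 - x^2*y*z^3 - x^5 - 5*x^3*y^2 - x^3*z^2 - x*y^4 - 2*x*y^2*z^2 + 2*x^2*y*z + y^3*z + y*z^3 + 5*x^3 + 4*x*y^2 + 2*x*z^2 - 3*y*z - 5*x
trace(b^-2 a^3 b a^-1 b^-1 a^-1) = trace(b^-2 a^3 b a^-1 b^-1) trace(a) - trace(b^-2 a^3 b a^-1 b^-1 a) = -x^3*y^2*z^2 + x^4*y*z + x^2*y^3*z + x^2*y*z^3 + x*y^2*z^2 - 4*x^2*y*z - y^3*z - y*z^3 - x^3 - x*z^2 + 3*y*z + 3*x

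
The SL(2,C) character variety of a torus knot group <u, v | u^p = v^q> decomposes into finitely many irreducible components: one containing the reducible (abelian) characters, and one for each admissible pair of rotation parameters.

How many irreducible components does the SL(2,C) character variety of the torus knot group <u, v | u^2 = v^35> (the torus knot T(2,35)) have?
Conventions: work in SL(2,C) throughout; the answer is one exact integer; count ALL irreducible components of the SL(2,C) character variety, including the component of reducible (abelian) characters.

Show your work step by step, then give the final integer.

18

Gamma = < u, v | u^2 = v^35 > (torus knot T(2,35)); the central element u^2 = v^35 acts as +I or -I in any irreducible SL(2,C) representation.
This locks tr(u) to 2*cos(pi*alpha/2), alpha in 1..1, and tr(v) to 2*cos(pi*beta/35), beta in 1..34, on each component of irreducible characters.
u^2 = (-1)^alpha I and v^35 = (-1)^beta I must agree, so alpha and beta have equal parity.
count pairs: odd alpha (1 choices) x odd beta (17), plus even alpha (0) x even beta (17): 1*17 + 0*17 = 17.
components with irreducible characters: 17; plus the single component of reducible (abelian) characters: total 18.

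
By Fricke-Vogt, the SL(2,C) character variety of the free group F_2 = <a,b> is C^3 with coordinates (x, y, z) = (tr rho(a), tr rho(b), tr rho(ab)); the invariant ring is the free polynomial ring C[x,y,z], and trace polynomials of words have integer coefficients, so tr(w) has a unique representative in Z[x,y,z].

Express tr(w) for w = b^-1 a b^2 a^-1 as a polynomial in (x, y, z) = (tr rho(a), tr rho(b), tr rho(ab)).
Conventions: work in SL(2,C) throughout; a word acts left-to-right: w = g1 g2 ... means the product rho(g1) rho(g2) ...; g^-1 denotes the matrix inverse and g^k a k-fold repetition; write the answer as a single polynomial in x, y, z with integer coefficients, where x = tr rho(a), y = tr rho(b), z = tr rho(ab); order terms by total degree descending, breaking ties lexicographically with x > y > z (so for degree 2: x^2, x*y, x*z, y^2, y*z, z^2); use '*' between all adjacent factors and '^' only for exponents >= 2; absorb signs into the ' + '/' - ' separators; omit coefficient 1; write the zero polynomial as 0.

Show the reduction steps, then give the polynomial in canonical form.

-x*y^2*z + x^2*y + y^3 + y*z^2 - 3*y

tr(b^2 a) = tr(b)*tr(a b) - tr(a) = y*z - x
tr(b^2) = tr(b)*tr(b) - tr(1) = y^2 - 2
tr(a b^2 a) = tr(a)*tr(b^2 a) - tr(b^2) = x*y*z - x^2 - y^2 + 2
tr(a b a b) = tr(b a)*tr(b a) - tr(1) = z^2 - 2
tr(a b a) = tr(a)*tr(b a) - tr(b) = x*z - y
tr(a b^2 a b) = tr(b)*tr(a b a b) - tr(a b a) = y*z^2 - x*z - y
tr(b^-1 a b^2 a) = tr(a b^2 a)*tr(b) - tr(a b^2 a b) = x*y^2*z - x^2*y - y^3 - y*z^2 + x*z + 3*y
tr(b^-1 a b^2 a^-1) = tr(b^-1 a b^2)*tr(a) - tr(b^-1 a b^2 a) = -x*y^2*z + x^2*y + y^3 + y*z^2 - 3*y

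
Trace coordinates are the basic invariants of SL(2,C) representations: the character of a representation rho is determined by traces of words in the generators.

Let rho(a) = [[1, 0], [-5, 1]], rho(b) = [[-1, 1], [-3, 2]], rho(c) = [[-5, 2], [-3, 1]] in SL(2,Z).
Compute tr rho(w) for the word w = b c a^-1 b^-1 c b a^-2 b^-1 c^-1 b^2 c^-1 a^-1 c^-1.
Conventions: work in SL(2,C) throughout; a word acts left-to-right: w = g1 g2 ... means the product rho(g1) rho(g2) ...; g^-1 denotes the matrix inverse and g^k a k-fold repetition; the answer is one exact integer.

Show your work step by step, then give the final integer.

-5142

rho(b) = [[-1, 1], [-3, 2]]
... * rho(c) = [[-5, 2], [-3, 1]]  ->  [[2, -1], [9, -4]]
... * rho(a^-1) = [[1, 0], [5, 1]]  ->  [[-3, -1], [-11, -4]]
... * rho(b^-1) = [[2, -1], [3, -1]]  ->  [[-9, 4], [-34, 15]]
... * rho(c) = [[-5, 2], [-3, 1]]  ->  [[33, -14], [125, -53]]
... * rho(b) = [[-1, 1], [-3, 2]]  ->  [[9, 5], [34, 19]]
... * rho(a^-1) = [[1, 0], [5, 1]]  ->  [[34, 5], [129, 19]]
... * rho(a^-1) = [[1, 0], [5, 1]]  ->  [[59, 5], [224, 19]]
... * rho(b^-1) = [[2, -1], [3, -1]]  ->  [[133, -64], [505, -243]]
... * rho(c^-1) = [[1, -2], [3, -5]]  ->  [[-59, 54], [-224, 205]]
... * rho(b) = [[-1, 1], [-3, 2]]  ->  [[-103, 49], [-391, 186]]
... * rho(b) = [[-1, 1], [-3, 2]]  ->  [[-44, -5], [-167, -19]]
... * rho(c^-1) = [[1, -2], [3, -5]]  ->  [[-59, 113], [-224, 429]]
... * rho(a^-1) = [[1, 0], [5, 1]]  ->  [[506, 113], [1921, 429]]
... * rho(c^-1) = [[1, -2], [3, -5]]  ->  [[845, -1577], [3208, -5987]]
tr = 845 + -5987 = -5142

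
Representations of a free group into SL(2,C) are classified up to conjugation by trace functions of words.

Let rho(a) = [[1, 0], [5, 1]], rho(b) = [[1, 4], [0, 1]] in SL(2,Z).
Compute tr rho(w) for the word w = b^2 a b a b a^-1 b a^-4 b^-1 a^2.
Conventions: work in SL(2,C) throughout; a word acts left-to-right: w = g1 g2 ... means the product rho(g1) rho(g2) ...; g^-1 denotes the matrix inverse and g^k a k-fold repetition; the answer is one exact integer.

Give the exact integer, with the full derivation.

rho(b) = [[1, 4], [0, 1]]
... * rho(b) = [[1, 4], [0, 1]]  ->  [[1, 8], [0, 1]]
... * rho(a) = [[1, 0], [5, 1]]  ->  [[41, 8], [5, 1]]
... * rho(b) = [[1, 4], [0, 1]]  ->  [[41, 172], [5, 21]]
... * rho(a) = [[1, 0], [5, 1]]  ->  [[901, 172], [110, 21]]
... * rho(b) = [[1, 4], [0, 1]]  ->  [[901, 3776], [110, 461]]
... * rho(a^-1) = [[1, 0], [-5, 1]]  ->  [[-17979, 3776], [-2195, 461]]
... * rho(b) = [[1, 4], [0, 1]]  ->  [[-17979, -68140], [-2195, -8319]]
... * rho(a^-1) = [[1, 0], [-5, 1]]  ->  [[322721, -68140], [39400, -8319]]
... * rho(a^-1) = [[1, 0], [-5, 1]]  ->  [[663421, -68140], [80995, -8319]]
... * rho(a^-1) = [[1, 0], [-5, 1]]  ->  [[1004121, -68140], [122590, -8319]]
... * rho(a^-1) = [[1, 0], [-5, 1]]  ->  [[1344821, -68140], [164185, -8319]]
... * rho(b^-1) = [[1, -4], [0, 1]]  ->  [[1344821, -5447424], [164185, -665059]]
... * rho(a) = [[1, 0], [5, 1]]  ->  [[-25892299, -5447424], [-3161110, -665059]]
... * rho(a) = [[1, 0], [5, 1]]  ->  [[-53129419, -5447424], [-6486405, -665059]]
tr = -53129419 + -665059 = -53794478

-53794478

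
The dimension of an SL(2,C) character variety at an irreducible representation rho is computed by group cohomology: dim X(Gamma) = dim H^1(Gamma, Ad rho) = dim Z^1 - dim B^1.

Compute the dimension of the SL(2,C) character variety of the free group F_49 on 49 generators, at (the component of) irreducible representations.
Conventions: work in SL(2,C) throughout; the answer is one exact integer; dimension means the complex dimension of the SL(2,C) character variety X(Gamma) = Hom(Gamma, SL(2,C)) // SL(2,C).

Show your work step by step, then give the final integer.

144

Gamma = F_49 has 49 generators and no relators.
A cocycle picks one sl_2 vector per generator freely, giving dim Z^1 = 3*49 = 147.
dim B^1 = 3: the coboundary map is injective because an irreducible image has centralizer 0 in sl_2.
dim X = dim H^1 = dim Z^1 - dim B^1 = 147 - 3 = 144.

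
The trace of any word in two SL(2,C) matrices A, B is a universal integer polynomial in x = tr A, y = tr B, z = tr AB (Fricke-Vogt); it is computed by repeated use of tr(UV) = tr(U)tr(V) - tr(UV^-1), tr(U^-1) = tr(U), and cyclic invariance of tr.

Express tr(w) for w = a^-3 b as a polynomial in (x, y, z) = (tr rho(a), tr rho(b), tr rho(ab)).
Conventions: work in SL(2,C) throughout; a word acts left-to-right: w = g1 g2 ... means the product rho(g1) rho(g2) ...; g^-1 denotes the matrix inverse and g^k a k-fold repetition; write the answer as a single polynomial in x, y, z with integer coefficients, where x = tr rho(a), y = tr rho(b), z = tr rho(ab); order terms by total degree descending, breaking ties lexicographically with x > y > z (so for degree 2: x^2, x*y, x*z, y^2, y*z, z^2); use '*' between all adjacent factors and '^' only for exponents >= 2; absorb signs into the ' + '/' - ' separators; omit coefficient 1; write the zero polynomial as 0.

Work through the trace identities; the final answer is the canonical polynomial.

apply: trace(a^-1 b) = trace(b) * trace(a) - trace(b a)  (eliminate a^-1) = x*y - z
use: trace(a^-1 b a^-1) = trace(a^-1 b) * trace(a) - trace(a^-1 b a)  (eliminate a^-1) = x^2*y - x*z - y
trace(a^-3 b) = trace(a^-1 b a^-1) * trace(a) - trace(a^-1 b)  (eliminate a^-1) = x^3*y - x^2*z - 2*x*y + z

x^3*y - x^2*z - 2*x*y + z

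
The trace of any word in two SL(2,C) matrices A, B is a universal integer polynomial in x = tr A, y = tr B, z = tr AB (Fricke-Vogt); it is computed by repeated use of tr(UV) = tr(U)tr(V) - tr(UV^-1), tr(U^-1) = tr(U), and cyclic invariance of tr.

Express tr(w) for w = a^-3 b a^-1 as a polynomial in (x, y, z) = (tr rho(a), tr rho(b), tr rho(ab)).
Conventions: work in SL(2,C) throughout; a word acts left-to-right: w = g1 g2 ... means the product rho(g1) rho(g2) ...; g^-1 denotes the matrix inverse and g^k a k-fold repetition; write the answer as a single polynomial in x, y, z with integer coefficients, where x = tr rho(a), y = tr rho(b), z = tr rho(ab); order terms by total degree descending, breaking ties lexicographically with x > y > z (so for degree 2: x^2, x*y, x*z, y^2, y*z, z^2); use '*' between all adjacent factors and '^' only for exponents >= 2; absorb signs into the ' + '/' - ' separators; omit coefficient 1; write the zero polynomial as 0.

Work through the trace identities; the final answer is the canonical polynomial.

x^4*y - x^3*z - 3*x^2*y + 2*x*z + y

trace(b a^-1) = trace(b) trace(a) - trace(b a)  (eliminate a^-1) = x*y - z
next, trace(a^-1 b a^-1) = trace(b a^-1) trace(a) - trace(b)  (eliminate a^-1) = x^2*y - x*z - y
next, trace(b a^-3) = trace(a^-1 b a^-1) trace(a) - trace(a^-1 b)  (eliminate a^-1) = x^3*y - x^2*z - 2*x*y + z
trace(a^-3 b a^-1) = trace(b a^-3) trace(a) - trace(b a^-2)  (eliminate a^-1) = x^4*y - x^3*z - 3*x^2*y + 2*x*z + y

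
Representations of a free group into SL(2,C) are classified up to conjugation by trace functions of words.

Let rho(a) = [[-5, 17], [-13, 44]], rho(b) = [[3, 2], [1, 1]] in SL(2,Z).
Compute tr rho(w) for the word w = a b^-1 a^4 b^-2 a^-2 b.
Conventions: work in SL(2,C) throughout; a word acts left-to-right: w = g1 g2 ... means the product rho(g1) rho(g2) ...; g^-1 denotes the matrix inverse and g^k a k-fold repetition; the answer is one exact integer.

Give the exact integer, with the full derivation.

rho(a) = [[-5, 17], [-13, 44]]
... * rho(b^-1) = [[1, -2], [-1, 3]]  ->  [[-22, 61], [-57, 158]]
... * rho(a) = [[-5, 17], [-13, 44]]  ->  [[-683, 2310], [-1769, 5983]]
... * rho(a) = [[-5, 17], [-13, 44]]  ->  [[-26615, 90029], [-68934, 233179]]
... * rho(a) = [[-5, 17], [-13, 44]]  ->  [[-1037302, 3508821], [-2686657, 9087998]]
... * rho(a) = [[-5, 17], [-13, 44]]  ->  [[-40428163, 136753990], [-104710689, 354198743]]
... * rho(b^-1) = [[1, -2], [-1, 3]]  ->  [[-177182153, 491118296], [-458909432, 1272017607]]
... * rho(b^-1) = [[1, -2], [-1, 3]]  ->  [[-668300449, 1827719194], [-1730927039, 4733871685]]
... * rho(a^-1) = [[44, -17], [13, -5]]  ->  [[-5644870234, 2222511663], [-14620457811, 5756401238]]
... * rho(a^-1) = [[44, -17], [13, -5]]  ->  [[-219481638677, 84850235663], [-568466927590, 219765776597]]
... * rho(b) = [[3, 2], [1, 1]]  ->  [[-573594680368, -354113041691], [-1485635006173, -917168078583]]
tr = -573594680368 + -917168078583 = -1490762758951

-1490762758951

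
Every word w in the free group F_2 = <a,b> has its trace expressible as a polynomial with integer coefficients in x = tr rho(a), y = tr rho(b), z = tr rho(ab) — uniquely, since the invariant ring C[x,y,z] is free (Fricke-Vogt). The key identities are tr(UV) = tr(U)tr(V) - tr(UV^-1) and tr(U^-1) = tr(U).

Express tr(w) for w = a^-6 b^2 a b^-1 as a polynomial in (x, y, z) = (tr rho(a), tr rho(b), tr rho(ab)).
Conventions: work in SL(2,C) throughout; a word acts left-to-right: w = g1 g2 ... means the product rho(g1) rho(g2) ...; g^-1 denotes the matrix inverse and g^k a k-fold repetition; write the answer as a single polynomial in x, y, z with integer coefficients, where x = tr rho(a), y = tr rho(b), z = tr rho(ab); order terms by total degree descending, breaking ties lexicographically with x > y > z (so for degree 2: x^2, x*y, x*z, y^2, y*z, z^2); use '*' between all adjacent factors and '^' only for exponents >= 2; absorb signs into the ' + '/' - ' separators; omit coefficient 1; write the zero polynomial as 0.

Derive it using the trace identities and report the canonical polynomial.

trace(b^2) = trace(b) trace(b) - trace(1)  (reduce the b square) = y^2 - 2
reduce: trace(b^2 a) = trace(b) trace(a b) - trace(a)  (reduce the b square) = y*z - x
so trace(a^-1 b^2) = trace(b^2) trace(a) - trace(b^2 a)  (eliminate a^-1) = x*y^2 - y*z - x
trace(a^-2 b^2) = trace(a^-1 b^2) trace(a) - trace(a^-1 b^2 a)  (eliminate a^-1) = x^2*y^2 - x*y*z - x^2 - y^2 + 2
reduce: trace(a^-2 b^2 a^-1) = trace(a^-2 b^2) trace(a) - trace(a^-2 b^2 a)  (eliminate a^-1) = x^3*y^2 - x^2*y*z - x^3 - 2*x*y^2 + y*z + 3*x
trace(a^-4 b^2) = trace(a^-2 b^2 a^-1) trace(a) - trace(a^-2 b^2)  (eliminate a^-1) = x^4*y^2 - x^3*y*z - x^4 - 3*x^2*y^2 + 2*x*y*z + 4*x^2 + y^2 - 2
so trace(a^-5 b^2) = trace(a^-4 b^2) trace(a) - trace(a^-4 b^2 a)  (eliminate a^-1) = x^5*y^2 - x^4*y*z - x^5 - 4*x^3*y^2 + 3*x^2*y*z + 5*x^3 + 3*x*y^2 - y*z - 5*x
reduce: trace(b^2 a b) = trace(b) trace(a b^2) - trace(a b)  (reduce the b square) = y^2*z - x*y - z
trace(a b a b) = trace(a b) trace(a b) - trace(1)  (split on a) = z^2 - 2
trace(a b a) = trace(a) trace(b a) - trace(b)  (reduce the a square) = x*z - y
so trace(b^2 a b a) = trace(b) trace(a b a b) - trace(a b a)  (reduce the b square) = y*z^2 - x*z - y
trace(b^2 a b a^-1) = trace(b^2 a b) trace(a) - trace(b^2 a b a)  (eliminate a^-1) = x*y^2*z - x^2*y - y*z^2 + y
reduce: trace(b^2 a b a^-2) = trace(b^2 a b a^-1) trace(a) - trace(b^2 a b)  (eliminate a^-1) = x^2*y^2*z - x^3*y - x*y*z^2 - y^2*z + 2*x*y + z
trace(a^-3 b^2 a b) = trace(b^2 a b a^-2) trace(a) - trace(b^2 a b a^-1)  (eliminate a^-1) = x^3*y^2*z - x^4*y - x^2*y*z^2 - 2*x*y^2*z + 3*x^2*y + y*z^2 + x*z - y
reduce: trace(b^2 a b a^-4) = trace(a^-3 b^2 a b) trace(a) - trace(a^-3 b^2 a b a)  (eliminate a^-1) = x^4*y^2*z - x^5*y - x^3*y*z^2 - 3*x^2*y^2*z + 4*x^3*y + 2*x*y*z^2 + x^2*z + y^2*z - 3*x*y - z
trace(a^-3 b^2 a b a^-2) = trace(b^2 a b a^-4) trace(a) - trace(b^2 a b a^-3)  (eliminate a^-1) = x^5*y^2*z - x^6*y - x^4*y*z^2 - 4*x^3*y^2*z + 5*x^4*y + 3*x^2*y*z^2 + x^3*z + 3*x*y^2*z - 6*x^2*y - y*z^2 - 2*x*z + y
so trace(a^-6 b^2 a b) = trace(a^-3 b^2 a b a^-2) trace(a) - trace(a^-3 b^2 a b a^-1)  (eliminate a^-1) = x^6*y^2*z - x^7*y - x^5*y*z^2 - 5*x^4*y^2*z + 6*x^5*y + 4*x^3*y*z^2 + x^4*z + 6*x^2*y^2*z - 10*x^3*y - 3*x*y*z^2 - 3*x^2*z - y^2*z + 4*x*y + z
trace(a^-6 b^2 a b^-1) = trace(a^-6 b^2 a) trace(b) - trace(a^-6 b^2 a b)  (eliminate b^-1) = -x^6*y^2*z + x^7*y + x^5*y^3 + x^5*y*z^2 + 4*x^4*y^2*z - 7*x^5*y - 4*x^3*y^3 - 4*x^3*y*z^2 - x^4*z - 3*x^2*y^2*z + 15*x^3*y + 3*x*y^3 + 3*x*y*z^2 + 3*x^2*z - 9*x*y - z

-x^6*y^2*z + x^7*y + x^5*y^3 + x^5*y*z^2 + 4*x^4*y^2*z - 7*x^5*y - 4*x^3*y^3 - 4*x^3*y*z^2 - x^4*z - 3*x^2*y^2*z + 15*x^3*y + 3*x*y^3 + 3*x*y*z^2 + 3*x^2*z - 9*x*y - z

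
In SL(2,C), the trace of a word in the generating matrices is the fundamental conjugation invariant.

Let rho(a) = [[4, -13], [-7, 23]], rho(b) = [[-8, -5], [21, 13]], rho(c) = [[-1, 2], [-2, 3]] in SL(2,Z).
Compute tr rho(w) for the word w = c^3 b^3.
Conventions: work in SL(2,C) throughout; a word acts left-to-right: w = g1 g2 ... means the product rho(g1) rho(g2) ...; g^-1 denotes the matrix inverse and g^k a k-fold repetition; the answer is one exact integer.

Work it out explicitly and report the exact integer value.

rho(c) = [[-1, 2], [-2, 3]]
... * rho(c) = [[-1, 2], [-2, 3]]  ->  [[-3, 4], [-4, 5]]
... * rho(c) = [[-1, 2], [-2, 3]]  ->  [[-5, 6], [-6, 7]]
... * rho(b) = [[-8, -5], [21, 13]]  ->  [[166, 103], [195, 121]]
... * rho(b) = [[-8, -5], [21, 13]]  ->  [[835, 509], [981, 598]]
... * rho(b) = [[-8, -5], [21, 13]]  ->  [[4009, 2442], [4710, 2869]]
tr = 4009 + 2869 = 6878

6878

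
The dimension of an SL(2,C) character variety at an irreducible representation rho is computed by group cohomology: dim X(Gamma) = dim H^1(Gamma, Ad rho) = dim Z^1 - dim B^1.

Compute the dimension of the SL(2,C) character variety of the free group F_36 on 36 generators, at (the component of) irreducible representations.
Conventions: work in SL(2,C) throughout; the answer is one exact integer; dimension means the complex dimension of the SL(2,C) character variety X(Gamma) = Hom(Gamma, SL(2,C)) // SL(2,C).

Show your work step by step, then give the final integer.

Here Gamma is free of rank 36 — no relator constrains a cocycle.
So Z^1 = (sl_2)^36 in full: dim Z^1 = 108.
dim B^1 = 3: the coboundary map is injective because an irreducible image has centralizer 0 in sl_2.
Therefore dim X = 108 - 3 = 105.

105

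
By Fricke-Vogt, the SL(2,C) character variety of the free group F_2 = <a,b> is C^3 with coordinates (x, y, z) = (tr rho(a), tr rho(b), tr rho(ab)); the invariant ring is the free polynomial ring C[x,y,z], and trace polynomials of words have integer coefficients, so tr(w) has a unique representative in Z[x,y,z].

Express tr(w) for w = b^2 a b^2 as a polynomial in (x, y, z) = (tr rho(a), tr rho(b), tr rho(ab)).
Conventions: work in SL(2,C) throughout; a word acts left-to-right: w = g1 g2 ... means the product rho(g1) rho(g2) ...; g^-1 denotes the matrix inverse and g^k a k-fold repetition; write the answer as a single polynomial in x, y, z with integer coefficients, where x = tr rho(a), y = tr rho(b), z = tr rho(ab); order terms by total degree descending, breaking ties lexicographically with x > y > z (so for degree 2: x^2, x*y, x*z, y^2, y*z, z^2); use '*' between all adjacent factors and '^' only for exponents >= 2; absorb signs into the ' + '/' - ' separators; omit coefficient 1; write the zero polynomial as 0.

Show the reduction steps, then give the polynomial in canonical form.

y^3*z - x*y^2 - 2*y*z + x

trace(b a b) = trace(b)*trace(a b) - trace(a) = y*z - x
apply: trace(b^2 a b) = trace(b)*trace(b a b) - trace(b a) = y^2*z - x*y - z
apply: trace(b^2 a b^2) = trace(b)*trace(b^2 a b) - trace(b^2 a) = y^3*z - x*y^2 - 2*y*z + x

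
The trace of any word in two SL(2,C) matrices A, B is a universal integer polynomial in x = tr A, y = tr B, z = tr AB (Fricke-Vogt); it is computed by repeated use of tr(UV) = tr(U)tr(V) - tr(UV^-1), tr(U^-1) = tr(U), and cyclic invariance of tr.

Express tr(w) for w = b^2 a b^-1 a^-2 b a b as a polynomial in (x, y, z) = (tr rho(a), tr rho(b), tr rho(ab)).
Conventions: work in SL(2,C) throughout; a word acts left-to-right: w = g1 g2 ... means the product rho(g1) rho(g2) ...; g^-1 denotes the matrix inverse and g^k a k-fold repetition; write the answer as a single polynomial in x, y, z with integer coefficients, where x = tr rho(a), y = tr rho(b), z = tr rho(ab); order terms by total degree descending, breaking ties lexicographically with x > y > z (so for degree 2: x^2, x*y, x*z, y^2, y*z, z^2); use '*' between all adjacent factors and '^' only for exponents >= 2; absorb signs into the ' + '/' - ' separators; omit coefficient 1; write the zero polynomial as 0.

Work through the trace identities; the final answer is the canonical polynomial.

tr(b a b) = tr(b) tr(a b) - tr(a)  (reduce the b square) = y*z - x
tr(a b^3) = tr(b) tr(b a b) - tr(b a)  (reduce the b square) = y^2*z - x*y - z
tr(b a b^3) = tr(b) tr(a b^3) - tr(a b^2)  (reduce the b square) = y^3*z - x*y^2 - 2*y*z + x
tr(a b a b) = tr(b a) tr(b a) - tr(1)  (split on b) = z^2 - 2
tr(a b a) = tr(a) tr(b a) - tr(b)  (reduce the a square) = x*z - y
tr(a b^2 a b) = tr(b) tr(a b a b) - tr(a b a)  (reduce the b square) = y*z^2 - x*z - y
tr(a^2) = tr(a) tr(a) - tr(1)  (reduce the a square) = x^2 - 2
tr(a b^2 a) = tr(b) tr(a^2 b) - tr(a^2)  (reduce the b square) = x*y*z - x^2 - y^2 + 2
tr(b a b^2 a b) = tr(b) tr(a b^2 a b) - tr(a b^2 a)  (reduce the b square) = y^2*z^2 - 2*x*y*z + x^2 - 2
tr(b a b^3 a b) = tr(b) tr(b a b^2 a b) - tr(b a b^2 a)  (reduce the b square) = y^3*z^2 - 2*x*y^2*z + x^2*y - y*z^2 + x*z - y
tr(a b a b a b) = tr(a b) tr(a b a b) - tr(a^-1 b^-1)  (split on a) = z^3 - 3*z
tr(a b a b a) = tr(a) tr(b a b a) - tr(b a b)  (reduce the a square) = x*z^2 - y*z - x
tr(b a b a b a b) = tr(b) tr(a b a b a b) - tr(a b a b a)  (reduce the b square) = y*z^3 - x*z^2 - 2*y*z + x
tr(b a b^3 a b a) = tr(b) tr(b a b a b a b) - tr(b a b a b a)  (reduce the b square) = y^2*z^3 - x*y*z^2 - 2*y^2*z - z^3 + x*y + 3*z
tr(a^-1 b a b^3 a b) = tr(b a b^3 a b) tr(a) - tr(b a b^3 a b a)  (eliminate a^-1) = x*y^3*z^2 - 2*x^2*y^2*z - y^2*z^3 + x^3*y + x^2*z + 2*y^2*z + z^3 - 2*x*y - 3*z
tr(b a b^3 a b^-1 a^-1) = tr(a^-1 b a b^3 a) tr(b) - tr(a^-1 b a b^3 a b)  (eliminate b^-1) = -x*y^3*z^2 + 2*x^2*y^2*z + y^4*z + y^2*z^3 - x^3*y - x*y^3 - x^2*z - 4*y^2*z - z^3 + 3*x*y + 3*z
tr(a b^3 a) = tr(b) tr(a^2 b^2) - tr(a^2 b)  (reduce the b square) = x*y^2*z - x^2*y - y^3 - x*z + 3*y
tr(b^2 a b^-1 a^-2 b a b) = tr(b a b^3 a b^-1 a^-1) tr(a) - tr(b a b^3 a b^-1)  (eliminate a^-1) = -x^2*y^3*z^2 + 2*x^3*y^2*z + x*y^4*z + x*y^2*z^3 - x^4*y - x^2*y^3 - x^3*z - 5*x*y^2*z - x*z^3 + 4*x^2*y + y^3 + 4*x*z - 3*y

-x^2*y^3*z^2 + 2*x^3*y^2*z + x*y^4*z + x*y^2*z^3 - x^4*y - x^2*y^3 - x^3*z - 5*x*y^2*z - x*z^3 + 4*x^2*y + y^3 + 4*x*z - 3*y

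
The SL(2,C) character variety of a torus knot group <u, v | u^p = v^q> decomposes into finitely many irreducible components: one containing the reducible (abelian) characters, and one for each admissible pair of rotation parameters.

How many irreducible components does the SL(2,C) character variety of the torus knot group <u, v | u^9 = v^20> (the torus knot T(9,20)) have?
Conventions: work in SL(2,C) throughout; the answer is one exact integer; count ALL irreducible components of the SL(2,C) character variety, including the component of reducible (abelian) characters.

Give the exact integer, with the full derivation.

Gamma = < u, v | u^9 = v^20 > (torus knot T(9,20)); the central element u^9 = v^20 acts as +I or -I in any irreducible SL(2,C) representation.
On an irreducible component, tr(u) is locked at 2*cos(pi*alpha/9) for some alpha in 1..8, and tr(v) at 2*cos(pi*beta/20) for some beta in 1..19.
The two central values (-1)^alpha I and (-1)^beta I must be the same matrix, so alpha and beta share a parity.
count pairs: odd alpha (4 choices) x odd beta (10), plus even alpha (4) x even beta (9): 4*10 + 4*9 = 76.
That is 76 components of irreducible characters, and with the reducible (abelian) component the total is 77.

77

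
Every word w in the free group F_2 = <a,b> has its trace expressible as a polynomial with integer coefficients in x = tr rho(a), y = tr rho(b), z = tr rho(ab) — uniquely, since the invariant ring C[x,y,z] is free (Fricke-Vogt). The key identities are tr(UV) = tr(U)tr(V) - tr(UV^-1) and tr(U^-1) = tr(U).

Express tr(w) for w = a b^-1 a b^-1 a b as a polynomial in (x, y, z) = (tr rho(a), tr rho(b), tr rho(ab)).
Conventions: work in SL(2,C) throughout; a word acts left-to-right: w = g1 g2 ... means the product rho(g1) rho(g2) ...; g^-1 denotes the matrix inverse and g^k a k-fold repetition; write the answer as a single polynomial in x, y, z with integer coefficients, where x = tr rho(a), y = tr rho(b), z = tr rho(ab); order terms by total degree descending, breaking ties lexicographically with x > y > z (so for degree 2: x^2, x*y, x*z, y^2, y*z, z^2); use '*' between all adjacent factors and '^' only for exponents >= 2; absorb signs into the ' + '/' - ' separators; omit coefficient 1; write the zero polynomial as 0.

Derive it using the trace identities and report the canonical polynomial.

tr(b a^2) = tr(a)*tr(b a) - tr(b)  (reduce the a square) = x*z - y
so tr(a b a^2) = tr(a)*tr(b a^2) - tr(b a)  (reduce the a square) = x^2*z - x*y - z
tr(b a b a) = tr(a b)*tr(a b) - tr(1)  (split on a) = z^2 - 2
tr(b a b) = tr(b)*tr(a b) - tr(a)  (reduce the b square) = y*z - x
so tr(a b a^2 b) = tr(a)*tr(b a b a) - tr(b a b)  (reduce the a square) = x*z^2 - y*z - x
so tr(a b^-1 a b a) = tr(a b a^2)*tr(b) - tr(a b a^2 b)  (eliminate b^-1) = x^2*y*z - x*y^2 - x*z^2 + x
reduce: tr(a b a b a b) = tr(b a b a)*tr(b a) - tr(a b)  (split on b) = z^3 - 3*z
so tr(a b^-1 a b a b) = tr(a b a b a)*tr(b) - tr(a b a b a b)  (eliminate b^-1) = x*y*z^2 - y^2*z - z^3 - x*y + 3*z
so tr(a b^-1 a b^-1 a b) = tr(a b^-1 a b a)*tr(b) - tr(a b^-1 a b a b)  (eliminate b^-1) = x^2*y^2*z - x*y^3 - 2*x*y*z^2 + y^2*z + z^3 + 2*x*y - 3*z

x^2*y^2*z - x*y^3 - 2*x*y*z^2 + y^2*z + z^3 + 2*x*y - 3*z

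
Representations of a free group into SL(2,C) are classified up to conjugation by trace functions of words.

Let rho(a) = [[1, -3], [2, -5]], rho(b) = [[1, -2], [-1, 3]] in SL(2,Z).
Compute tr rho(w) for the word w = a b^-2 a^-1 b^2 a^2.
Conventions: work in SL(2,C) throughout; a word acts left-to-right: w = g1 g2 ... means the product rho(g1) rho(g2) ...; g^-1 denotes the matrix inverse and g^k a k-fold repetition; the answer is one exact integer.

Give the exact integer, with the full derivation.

rho(a) = [[1, -3], [2, -5]]
... * rho(b^-1) = [[3, 2], [1, 1]]  ->  [[0, -1], [1, -1]]
... * rho(b^-1) = [[3, 2], [1, 1]]  ->  [[-1, -1], [2, 1]]
... * rho(a^-1) = [[-5, 3], [-2, 1]]  ->  [[7, -4], [-12, 7]]
... * rho(b) = [[1, -2], [-1, 3]]  ->  [[11, -26], [-19, 45]]
... * rho(b) = [[1, -2], [-1, 3]]  ->  [[37, -100], [-64, 173]]
... * rho(a) = [[1, -3], [2, -5]]  ->  [[-163, 389], [282, -673]]
... * rho(a) = [[1, -3], [2, -5]]  ->  [[615, -1456], [-1064, 2519]]
tr = 615 + 2519 = 3134

3134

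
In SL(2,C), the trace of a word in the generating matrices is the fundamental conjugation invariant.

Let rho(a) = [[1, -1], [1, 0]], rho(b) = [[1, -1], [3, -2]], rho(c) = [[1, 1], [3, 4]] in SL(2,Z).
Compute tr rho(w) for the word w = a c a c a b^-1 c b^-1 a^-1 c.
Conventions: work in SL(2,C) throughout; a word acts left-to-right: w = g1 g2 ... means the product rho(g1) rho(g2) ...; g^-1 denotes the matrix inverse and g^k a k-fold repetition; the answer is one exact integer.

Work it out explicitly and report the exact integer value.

rho(a) = [[1, -1], [1, 0]]
... * rho(c) = [[1, 1], [3, 4]]  ->  [[-2, -3], [1, 1]]
... * rho(a) = [[1, -1], [1, 0]]  ->  [[-5, 2], [2, -1]]
... * rho(c) = [[1, 1], [3, 4]]  ->  [[1, 3], [-1, -2]]
... * rho(a) = [[1, -1], [1, 0]]  ->  [[4, -1], [-3, 1]]
... * rho(b^-1) = [[-2, 1], [-3, 1]]  ->  [[-5, 3], [3, -2]]
... * rho(c) = [[1, 1], [3, 4]]  ->  [[4, 7], [-3, -5]]
... * rho(b^-1) = [[-2, 1], [-3, 1]]  ->  [[-29, 11], [21, -8]]
... * rho(a^-1) = [[0, 1], [-1, 1]]  ->  [[-11, -18], [8, 13]]
... * rho(c) = [[1, 1], [3, 4]]  ->  [[-65, -83], [47, 60]]
tr = -65 + 60 = -5

-5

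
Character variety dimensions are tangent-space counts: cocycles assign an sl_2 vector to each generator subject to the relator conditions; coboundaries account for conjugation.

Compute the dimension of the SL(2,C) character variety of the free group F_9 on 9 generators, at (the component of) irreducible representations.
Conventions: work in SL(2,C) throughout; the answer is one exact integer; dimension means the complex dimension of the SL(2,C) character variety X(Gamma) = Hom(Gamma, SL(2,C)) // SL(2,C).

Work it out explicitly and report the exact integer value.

24

Here Gamma is free of rank 9 — no relator constrains a cocycle.
So Z^1 = (sl_2)^9 in full: dim Z^1 = 27.
Irreducibility makes the coboundary map sl_2 -> Z^1 injective (trivial centralizer), so dim B^1 = 3.
Therefore dim X = 27 - 3 = 24.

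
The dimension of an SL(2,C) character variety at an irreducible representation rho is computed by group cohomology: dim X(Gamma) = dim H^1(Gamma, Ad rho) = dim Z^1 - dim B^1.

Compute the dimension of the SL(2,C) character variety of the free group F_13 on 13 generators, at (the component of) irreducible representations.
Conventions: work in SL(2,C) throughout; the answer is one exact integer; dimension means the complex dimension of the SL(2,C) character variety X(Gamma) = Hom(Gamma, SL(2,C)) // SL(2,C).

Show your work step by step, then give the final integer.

Here Gamma is free of rank 13 — no relator constrains a cocycle.
Z^1(Gamma, Ad rho) = (sl_2)^13: a cocycle is a free choice of one sl_2 vector per generator, so dim Z^1 = 3*13 = 39.
Irreducibility makes the coboundary map sl_2 -> Z^1 injective (trivial centralizer), so dim B^1 = 3.
dim H^1 = 39 - 3 = 36, which is dim X.

36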